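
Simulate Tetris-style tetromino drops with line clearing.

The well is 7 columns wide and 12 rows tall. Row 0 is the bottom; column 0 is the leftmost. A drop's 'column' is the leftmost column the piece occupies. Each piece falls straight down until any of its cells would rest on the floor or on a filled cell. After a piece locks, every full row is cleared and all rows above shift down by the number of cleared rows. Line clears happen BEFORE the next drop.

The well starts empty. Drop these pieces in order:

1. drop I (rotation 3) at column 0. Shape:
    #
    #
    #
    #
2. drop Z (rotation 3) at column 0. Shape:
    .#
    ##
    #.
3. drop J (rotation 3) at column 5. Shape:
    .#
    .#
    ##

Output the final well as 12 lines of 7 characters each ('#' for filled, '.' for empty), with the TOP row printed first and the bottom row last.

Answer: .......
.......
.......
.......
.......
.#.....
##.....
#......
#......
#.....#
#.....#
#....##

Derivation:
Drop 1: I rot3 at col 0 lands with bottom-row=0; cleared 0 line(s) (total 0); column heights now [4 0 0 0 0 0 0], max=4
Drop 2: Z rot3 at col 0 lands with bottom-row=4; cleared 0 line(s) (total 0); column heights now [6 7 0 0 0 0 0], max=7
Drop 3: J rot3 at col 5 lands with bottom-row=0; cleared 0 line(s) (total 0); column heights now [6 7 0 0 0 1 3], max=7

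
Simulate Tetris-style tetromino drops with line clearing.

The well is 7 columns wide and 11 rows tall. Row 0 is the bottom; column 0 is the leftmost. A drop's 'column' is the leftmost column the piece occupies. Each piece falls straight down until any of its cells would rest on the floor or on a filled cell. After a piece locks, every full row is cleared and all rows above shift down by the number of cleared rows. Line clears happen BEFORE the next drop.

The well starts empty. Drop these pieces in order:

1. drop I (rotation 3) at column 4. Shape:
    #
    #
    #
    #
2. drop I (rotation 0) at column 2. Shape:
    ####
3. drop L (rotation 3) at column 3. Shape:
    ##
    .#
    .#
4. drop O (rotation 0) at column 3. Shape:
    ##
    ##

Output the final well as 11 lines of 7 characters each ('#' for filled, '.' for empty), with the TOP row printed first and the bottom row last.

Drop 1: I rot3 at col 4 lands with bottom-row=0; cleared 0 line(s) (total 0); column heights now [0 0 0 0 4 0 0], max=4
Drop 2: I rot0 at col 2 lands with bottom-row=4; cleared 0 line(s) (total 0); column heights now [0 0 5 5 5 5 0], max=5
Drop 3: L rot3 at col 3 lands with bottom-row=5; cleared 0 line(s) (total 0); column heights now [0 0 5 8 8 5 0], max=8
Drop 4: O rot0 at col 3 lands with bottom-row=8; cleared 0 line(s) (total 0); column heights now [0 0 5 10 10 5 0], max=10

Answer: .......
...##..
...##..
...##..
....#..
....#..
..####.
....#..
....#..
....#..
....#..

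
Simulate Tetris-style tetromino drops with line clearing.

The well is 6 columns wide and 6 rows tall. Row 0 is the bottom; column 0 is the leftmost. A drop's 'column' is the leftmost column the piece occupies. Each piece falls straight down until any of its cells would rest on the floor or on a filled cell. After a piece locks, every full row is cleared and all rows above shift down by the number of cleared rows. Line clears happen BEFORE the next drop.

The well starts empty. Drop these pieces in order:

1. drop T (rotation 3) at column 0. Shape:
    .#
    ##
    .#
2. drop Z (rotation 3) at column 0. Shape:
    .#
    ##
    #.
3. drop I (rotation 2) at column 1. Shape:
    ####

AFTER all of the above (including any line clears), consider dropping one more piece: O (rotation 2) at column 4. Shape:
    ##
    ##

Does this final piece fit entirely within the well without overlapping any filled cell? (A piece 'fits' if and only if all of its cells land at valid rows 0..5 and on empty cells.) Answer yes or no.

Answer: no

Derivation:
Drop 1: T rot3 at col 0 lands with bottom-row=0; cleared 0 line(s) (total 0); column heights now [2 3 0 0 0 0], max=3
Drop 2: Z rot3 at col 0 lands with bottom-row=2; cleared 0 line(s) (total 0); column heights now [4 5 0 0 0 0], max=5
Drop 3: I rot2 at col 1 lands with bottom-row=5; cleared 0 line(s) (total 0); column heights now [4 6 6 6 6 0], max=6
Test piece O rot2 at col 4 (width 2): heights before test = [4 6 6 6 6 0]; fits = False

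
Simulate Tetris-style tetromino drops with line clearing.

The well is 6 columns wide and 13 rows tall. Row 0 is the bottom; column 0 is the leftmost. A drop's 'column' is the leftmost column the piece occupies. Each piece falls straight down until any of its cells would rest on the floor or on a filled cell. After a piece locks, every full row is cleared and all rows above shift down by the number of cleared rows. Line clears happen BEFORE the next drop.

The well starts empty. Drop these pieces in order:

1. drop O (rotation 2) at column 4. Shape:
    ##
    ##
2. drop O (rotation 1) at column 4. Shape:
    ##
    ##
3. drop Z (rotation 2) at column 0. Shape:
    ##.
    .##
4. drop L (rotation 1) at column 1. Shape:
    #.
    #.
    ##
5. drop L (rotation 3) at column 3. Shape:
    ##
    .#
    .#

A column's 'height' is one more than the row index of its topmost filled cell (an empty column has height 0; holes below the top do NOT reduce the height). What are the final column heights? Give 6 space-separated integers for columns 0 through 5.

Answer: 2 5 3 7 7 4

Derivation:
Drop 1: O rot2 at col 4 lands with bottom-row=0; cleared 0 line(s) (total 0); column heights now [0 0 0 0 2 2], max=2
Drop 2: O rot1 at col 4 lands with bottom-row=2; cleared 0 line(s) (total 0); column heights now [0 0 0 0 4 4], max=4
Drop 3: Z rot2 at col 0 lands with bottom-row=0; cleared 0 line(s) (total 0); column heights now [2 2 1 0 4 4], max=4
Drop 4: L rot1 at col 1 lands with bottom-row=2; cleared 0 line(s) (total 0); column heights now [2 5 3 0 4 4], max=5
Drop 5: L rot3 at col 3 lands with bottom-row=4; cleared 0 line(s) (total 0); column heights now [2 5 3 7 7 4], max=7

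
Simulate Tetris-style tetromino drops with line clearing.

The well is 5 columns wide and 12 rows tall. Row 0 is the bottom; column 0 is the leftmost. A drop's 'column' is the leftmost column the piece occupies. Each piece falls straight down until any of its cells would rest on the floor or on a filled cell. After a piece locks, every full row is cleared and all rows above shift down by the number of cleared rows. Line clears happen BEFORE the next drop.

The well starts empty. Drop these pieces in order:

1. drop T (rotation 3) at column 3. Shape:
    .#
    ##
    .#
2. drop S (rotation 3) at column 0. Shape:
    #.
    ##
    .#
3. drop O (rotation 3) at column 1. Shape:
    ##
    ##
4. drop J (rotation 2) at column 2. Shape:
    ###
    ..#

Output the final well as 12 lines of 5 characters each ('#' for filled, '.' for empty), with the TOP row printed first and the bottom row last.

Answer: .....
.....
.....
.....
.....
.....
.....
..###
.##.#
###.#
##.##
.#..#

Derivation:
Drop 1: T rot3 at col 3 lands with bottom-row=0; cleared 0 line(s) (total 0); column heights now [0 0 0 2 3], max=3
Drop 2: S rot3 at col 0 lands with bottom-row=0; cleared 0 line(s) (total 0); column heights now [3 2 0 2 3], max=3
Drop 3: O rot3 at col 1 lands with bottom-row=2; cleared 0 line(s) (total 0); column heights now [3 4 4 2 3], max=4
Drop 4: J rot2 at col 2 lands with bottom-row=3; cleared 0 line(s) (total 0); column heights now [3 4 5 5 5], max=5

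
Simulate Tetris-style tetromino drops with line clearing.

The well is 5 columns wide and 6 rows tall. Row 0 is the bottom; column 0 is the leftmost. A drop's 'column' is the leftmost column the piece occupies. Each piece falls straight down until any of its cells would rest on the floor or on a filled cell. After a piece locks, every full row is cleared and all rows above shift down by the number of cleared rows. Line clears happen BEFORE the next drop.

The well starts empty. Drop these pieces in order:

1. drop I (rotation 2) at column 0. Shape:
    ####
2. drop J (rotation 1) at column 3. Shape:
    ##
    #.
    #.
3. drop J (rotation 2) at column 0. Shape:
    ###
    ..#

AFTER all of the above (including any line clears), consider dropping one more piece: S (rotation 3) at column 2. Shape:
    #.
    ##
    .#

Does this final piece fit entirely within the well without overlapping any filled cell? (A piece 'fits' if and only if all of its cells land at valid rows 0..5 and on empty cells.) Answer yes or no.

Answer: no

Derivation:
Drop 1: I rot2 at col 0 lands with bottom-row=0; cleared 0 line(s) (total 0); column heights now [1 1 1 1 0], max=1
Drop 2: J rot1 at col 3 lands with bottom-row=1; cleared 0 line(s) (total 0); column heights now [1 1 1 4 4], max=4
Drop 3: J rot2 at col 0 lands with bottom-row=1; cleared 0 line(s) (total 0); column heights now [3 3 3 4 4], max=4
Test piece S rot3 at col 2 (width 2): heights before test = [3 3 3 4 4]; fits = False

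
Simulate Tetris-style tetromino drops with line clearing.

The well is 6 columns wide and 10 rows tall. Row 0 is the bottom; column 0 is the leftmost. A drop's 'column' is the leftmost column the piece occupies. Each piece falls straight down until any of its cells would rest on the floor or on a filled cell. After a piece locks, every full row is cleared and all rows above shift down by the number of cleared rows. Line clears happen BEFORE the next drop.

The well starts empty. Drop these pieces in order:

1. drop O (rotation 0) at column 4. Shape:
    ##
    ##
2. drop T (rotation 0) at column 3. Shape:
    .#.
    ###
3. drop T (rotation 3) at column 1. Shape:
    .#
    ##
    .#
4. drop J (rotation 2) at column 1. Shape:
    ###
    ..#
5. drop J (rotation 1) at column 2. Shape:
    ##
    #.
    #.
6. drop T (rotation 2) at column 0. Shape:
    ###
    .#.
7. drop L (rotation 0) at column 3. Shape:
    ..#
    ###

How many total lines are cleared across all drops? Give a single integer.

Drop 1: O rot0 at col 4 lands with bottom-row=0; cleared 0 line(s) (total 0); column heights now [0 0 0 0 2 2], max=2
Drop 2: T rot0 at col 3 lands with bottom-row=2; cleared 0 line(s) (total 0); column heights now [0 0 0 3 4 3], max=4
Drop 3: T rot3 at col 1 lands with bottom-row=0; cleared 0 line(s) (total 0); column heights now [0 2 3 3 4 3], max=4
Drop 4: J rot2 at col 1 lands with bottom-row=3; cleared 0 line(s) (total 0); column heights now [0 5 5 5 4 3], max=5
Drop 5: J rot1 at col 2 lands with bottom-row=5; cleared 0 line(s) (total 0); column heights now [0 5 8 8 4 3], max=8
Drop 6: T rot2 at col 0 lands with bottom-row=7; cleared 0 line(s) (total 0); column heights now [9 9 9 8 4 3], max=9
Drop 7: L rot0 at col 3 lands with bottom-row=8; cleared 1 line(s) (total 1); column heights now [0 8 8 8 4 9], max=9

Answer: 1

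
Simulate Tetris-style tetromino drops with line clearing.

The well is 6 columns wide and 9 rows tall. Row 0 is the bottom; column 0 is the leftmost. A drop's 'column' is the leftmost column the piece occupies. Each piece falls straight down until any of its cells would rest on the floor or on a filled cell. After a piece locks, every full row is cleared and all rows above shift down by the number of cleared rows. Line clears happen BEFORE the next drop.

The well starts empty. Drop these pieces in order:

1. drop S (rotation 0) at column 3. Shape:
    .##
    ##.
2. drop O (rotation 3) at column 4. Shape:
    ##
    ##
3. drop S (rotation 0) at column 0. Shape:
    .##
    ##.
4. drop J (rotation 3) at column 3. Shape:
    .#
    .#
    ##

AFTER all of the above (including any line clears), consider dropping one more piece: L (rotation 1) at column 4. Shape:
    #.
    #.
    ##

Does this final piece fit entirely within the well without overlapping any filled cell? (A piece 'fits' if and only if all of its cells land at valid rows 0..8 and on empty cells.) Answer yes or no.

Answer: no

Derivation:
Drop 1: S rot0 at col 3 lands with bottom-row=0; cleared 0 line(s) (total 0); column heights now [0 0 0 1 2 2], max=2
Drop 2: O rot3 at col 4 lands with bottom-row=2; cleared 0 line(s) (total 0); column heights now [0 0 0 1 4 4], max=4
Drop 3: S rot0 at col 0 lands with bottom-row=0; cleared 0 line(s) (total 0); column heights now [1 2 2 1 4 4], max=4
Drop 4: J rot3 at col 3 lands with bottom-row=4; cleared 0 line(s) (total 0); column heights now [1 2 2 5 7 4], max=7
Test piece L rot1 at col 4 (width 2): heights before test = [1 2 2 5 7 4]; fits = False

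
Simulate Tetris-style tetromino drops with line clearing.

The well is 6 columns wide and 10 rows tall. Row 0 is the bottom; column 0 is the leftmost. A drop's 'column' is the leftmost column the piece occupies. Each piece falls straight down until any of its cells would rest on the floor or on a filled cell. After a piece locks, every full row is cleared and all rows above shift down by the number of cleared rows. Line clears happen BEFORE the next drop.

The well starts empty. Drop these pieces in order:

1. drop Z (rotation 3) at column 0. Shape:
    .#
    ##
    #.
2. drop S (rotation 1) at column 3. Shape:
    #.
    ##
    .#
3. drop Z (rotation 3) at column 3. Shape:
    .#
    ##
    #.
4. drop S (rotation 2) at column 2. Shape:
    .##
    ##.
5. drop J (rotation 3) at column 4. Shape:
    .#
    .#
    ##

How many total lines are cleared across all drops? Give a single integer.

Answer: 0

Derivation:
Drop 1: Z rot3 at col 0 lands with bottom-row=0; cleared 0 line(s) (total 0); column heights now [2 3 0 0 0 0], max=3
Drop 2: S rot1 at col 3 lands with bottom-row=0; cleared 0 line(s) (total 0); column heights now [2 3 0 3 2 0], max=3
Drop 3: Z rot3 at col 3 lands with bottom-row=3; cleared 0 line(s) (total 0); column heights now [2 3 0 5 6 0], max=6
Drop 4: S rot2 at col 2 lands with bottom-row=5; cleared 0 line(s) (total 0); column heights now [2 3 6 7 7 0], max=7
Drop 5: J rot3 at col 4 lands with bottom-row=7; cleared 0 line(s) (total 0); column heights now [2 3 6 7 8 10], max=10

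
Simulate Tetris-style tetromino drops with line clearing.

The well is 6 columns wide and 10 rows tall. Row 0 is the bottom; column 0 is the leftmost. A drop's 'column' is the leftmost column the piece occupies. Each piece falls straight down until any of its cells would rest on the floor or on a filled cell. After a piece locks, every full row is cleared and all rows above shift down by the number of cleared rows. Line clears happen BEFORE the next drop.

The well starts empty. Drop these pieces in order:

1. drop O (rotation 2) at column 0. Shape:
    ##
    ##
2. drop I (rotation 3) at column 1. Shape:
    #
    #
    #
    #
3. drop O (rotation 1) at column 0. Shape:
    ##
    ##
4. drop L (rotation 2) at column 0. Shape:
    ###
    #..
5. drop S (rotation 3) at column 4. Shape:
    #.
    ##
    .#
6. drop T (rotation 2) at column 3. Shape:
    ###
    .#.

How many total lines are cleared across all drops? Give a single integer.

Drop 1: O rot2 at col 0 lands with bottom-row=0; cleared 0 line(s) (total 0); column heights now [2 2 0 0 0 0], max=2
Drop 2: I rot3 at col 1 lands with bottom-row=2; cleared 0 line(s) (total 0); column heights now [2 6 0 0 0 0], max=6
Drop 3: O rot1 at col 0 lands with bottom-row=6; cleared 0 line(s) (total 0); column heights now [8 8 0 0 0 0], max=8
Drop 4: L rot2 at col 0 lands with bottom-row=8; cleared 0 line(s) (total 0); column heights now [10 10 10 0 0 0], max=10
Drop 5: S rot3 at col 4 lands with bottom-row=0; cleared 0 line(s) (total 0); column heights now [10 10 10 0 3 2], max=10
Drop 6: T rot2 at col 3 lands with bottom-row=3; cleared 0 line(s) (total 0); column heights now [10 10 10 5 5 5], max=10

Answer: 0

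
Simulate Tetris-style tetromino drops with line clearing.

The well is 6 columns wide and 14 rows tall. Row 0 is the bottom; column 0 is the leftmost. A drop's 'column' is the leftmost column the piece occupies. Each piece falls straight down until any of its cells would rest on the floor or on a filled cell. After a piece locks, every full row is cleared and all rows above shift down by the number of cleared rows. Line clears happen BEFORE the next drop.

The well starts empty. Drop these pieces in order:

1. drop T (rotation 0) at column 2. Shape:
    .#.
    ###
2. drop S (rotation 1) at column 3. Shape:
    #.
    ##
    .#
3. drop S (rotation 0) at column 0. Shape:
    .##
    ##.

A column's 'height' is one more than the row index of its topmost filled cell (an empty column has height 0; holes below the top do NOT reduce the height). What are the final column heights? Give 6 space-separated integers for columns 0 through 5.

Drop 1: T rot0 at col 2 lands with bottom-row=0; cleared 0 line(s) (total 0); column heights now [0 0 1 2 1 0], max=2
Drop 2: S rot1 at col 3 lands with bottom-row=1; cleared 0 line(s) (total 0); column heights now [0 0 1 4 3 0], max=4
Drop 3: S rot0 at col 0 lands with bottom-row=0; cleared 0 line(s) (total 0); column heights now [1 2 2 4 3 0], max=4

Answer: 1 2 2 4 3 0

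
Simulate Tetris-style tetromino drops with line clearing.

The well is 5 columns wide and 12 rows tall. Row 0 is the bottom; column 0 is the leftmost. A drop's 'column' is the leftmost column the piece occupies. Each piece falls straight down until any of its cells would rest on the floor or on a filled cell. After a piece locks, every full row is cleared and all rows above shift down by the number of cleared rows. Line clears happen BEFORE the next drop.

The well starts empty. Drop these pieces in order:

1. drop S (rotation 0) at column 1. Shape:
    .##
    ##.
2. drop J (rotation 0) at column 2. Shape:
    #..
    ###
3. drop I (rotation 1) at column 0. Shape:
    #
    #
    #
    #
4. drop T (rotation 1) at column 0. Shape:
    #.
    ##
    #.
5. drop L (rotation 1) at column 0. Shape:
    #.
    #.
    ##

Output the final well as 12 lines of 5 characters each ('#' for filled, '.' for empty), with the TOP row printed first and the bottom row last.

Drop 1: S rot0 at col 1 lands with bottom-row=0; cleared 0 line(s) (total 0); column heights now [0 1 2 2 0], max=2
Drop 2: J rot0 at col 2 lands with bottom-row=2; cleared 0 line(s) (total 0); column heights now [0 1 4 3 3], max=4
Drop 3: I rot1 at col 0 lands with bottom-row=0; cleared 0 line(s) (total 0); column heights now [4 1 4 3 3], max=4
Drop 4: T rot1 at col 0 lands with bottom-row=4; cleared 0 line(s) (total 0); column heights now [7 6 4 3 3], max=7
Drop 5: L rot1 at col 0 lands with bottom-row=7; cleared 0 line(s) (total 0); column heights now [10 8 4 3 3], max=10

Answer: .....
.....
#....
#....
##...
#....
##...
#....
#.#..
#.###
#.##.
###..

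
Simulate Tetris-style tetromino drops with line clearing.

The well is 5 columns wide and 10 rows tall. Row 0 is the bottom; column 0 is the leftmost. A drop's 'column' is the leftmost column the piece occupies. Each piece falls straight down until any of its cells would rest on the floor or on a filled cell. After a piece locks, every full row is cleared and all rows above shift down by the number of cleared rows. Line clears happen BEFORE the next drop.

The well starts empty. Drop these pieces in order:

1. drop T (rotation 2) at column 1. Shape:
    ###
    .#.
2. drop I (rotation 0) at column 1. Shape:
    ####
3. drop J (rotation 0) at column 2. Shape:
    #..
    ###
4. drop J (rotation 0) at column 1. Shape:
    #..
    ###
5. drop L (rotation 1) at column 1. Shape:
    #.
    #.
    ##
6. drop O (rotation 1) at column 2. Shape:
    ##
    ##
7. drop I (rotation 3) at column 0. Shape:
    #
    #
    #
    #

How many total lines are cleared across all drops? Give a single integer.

Answer: 1

Derivation:
Drop 1: T rot2 at col 1 lands with bottom-row=0; cleared 0 line(s) (total 0); column heights now [0 2 2 2 0], max=2
Drop 2: I rot0 at col 1 lands with bottom-row=2; cleared 0 line(s) (total 0); column heights now [0 3 3 3 3], max=3
Drop 3: J rot0 at col 2 lands with bottom-row=3; cleared 0 line(s) (total 0); column heights now [0 3 5 4 4], max=5
Drop 4: J rot0 at col 1 lands with bottom-row=5; cleared 0 line(s) (total 0); column heights now [0 7 6 6 4], max=7
Drop 5: L rot1 at col 1 lands with bottom-row=7; cleared 0 line(s) (total 0); column heights now [0 10 8 6 4], max=10
Drop 6: O rot1 at col 2 lands with bottom-row=8; cleared 0 line(s) (total 0); column heights now [0 10 10 10 4], max=10
Drop 7: I rot3 at col 0 lands with bottom-row=0; cleared 1 line(s) (total 1); column heights now [3 9 9 9 3], max=9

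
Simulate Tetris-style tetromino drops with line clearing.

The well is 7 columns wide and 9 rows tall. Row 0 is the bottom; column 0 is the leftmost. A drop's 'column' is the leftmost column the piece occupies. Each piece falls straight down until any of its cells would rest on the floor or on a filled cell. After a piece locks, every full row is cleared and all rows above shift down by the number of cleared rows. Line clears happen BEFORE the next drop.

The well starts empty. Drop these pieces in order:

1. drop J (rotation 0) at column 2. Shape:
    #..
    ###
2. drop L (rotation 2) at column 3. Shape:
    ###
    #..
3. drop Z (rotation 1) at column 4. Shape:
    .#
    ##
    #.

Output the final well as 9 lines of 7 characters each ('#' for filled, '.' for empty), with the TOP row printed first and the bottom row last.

Answer: .......
.......
.......
.....#.
....##.
....#..
...###.
..##...
..###..

Derivation:
Drop 1: J rot0 at col 2 lands with bottom-row=0; cleared 0 line(s) (total 0); column heights now [0 0 2 1 1 0 0], max=2
Drop 2: L rot2 at col 3 lands with bottom-row=1; cleared 0 line(s) (total 0); column heights now [0 0 2 3 3 3 0], max=3
Drop 3: Z rot1 at col 4 lands with bottom-row=3; cleared 0 line(s) (total 0); column heights now [0 0 2 3 5 6 0], max=6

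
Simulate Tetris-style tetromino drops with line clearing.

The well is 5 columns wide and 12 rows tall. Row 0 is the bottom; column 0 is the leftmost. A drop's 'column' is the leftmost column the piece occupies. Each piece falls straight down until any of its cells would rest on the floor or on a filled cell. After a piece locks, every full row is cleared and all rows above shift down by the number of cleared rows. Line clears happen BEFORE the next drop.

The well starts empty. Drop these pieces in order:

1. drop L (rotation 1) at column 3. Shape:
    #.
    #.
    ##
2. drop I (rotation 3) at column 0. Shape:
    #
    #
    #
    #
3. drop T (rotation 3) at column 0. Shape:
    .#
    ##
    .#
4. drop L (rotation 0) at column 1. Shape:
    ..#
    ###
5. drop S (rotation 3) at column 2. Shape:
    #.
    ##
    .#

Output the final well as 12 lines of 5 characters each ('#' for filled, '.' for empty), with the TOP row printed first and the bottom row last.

Answer: .....
..#..
..##.
...#.
...#.
.###.
.#...
##...
##...
#..#.
#..#.
#..##

Derivation:
Drop 1: L rot1 at col 3 lands with bottom-row=0; cleared 0 line(s) (total 0); column heights now [0 0 0 3 1], max=3
Drop 2: I rot3 at col 0 lands with bottom-row=0; cleared 0 line(s) (total 0); column heights now [4 0 0 3 1], max=4
Drop 3: T rot3 at col 0 lands with bottom-row=3; cleared 0 line(s) (total 0); column heights now [5 6 0 3 1], max=6
Drop 4: L rot0 at col 1 lands with bottom-row=6; cleared 0 line(s) (total 0); column heights now [5 7 7 8 1], max=8
Drop 5: S rot3 at col 2 lands with bottom-row=8; cleared 0 line(s) (total 0); column heights now [5 7 11 10 1], max=11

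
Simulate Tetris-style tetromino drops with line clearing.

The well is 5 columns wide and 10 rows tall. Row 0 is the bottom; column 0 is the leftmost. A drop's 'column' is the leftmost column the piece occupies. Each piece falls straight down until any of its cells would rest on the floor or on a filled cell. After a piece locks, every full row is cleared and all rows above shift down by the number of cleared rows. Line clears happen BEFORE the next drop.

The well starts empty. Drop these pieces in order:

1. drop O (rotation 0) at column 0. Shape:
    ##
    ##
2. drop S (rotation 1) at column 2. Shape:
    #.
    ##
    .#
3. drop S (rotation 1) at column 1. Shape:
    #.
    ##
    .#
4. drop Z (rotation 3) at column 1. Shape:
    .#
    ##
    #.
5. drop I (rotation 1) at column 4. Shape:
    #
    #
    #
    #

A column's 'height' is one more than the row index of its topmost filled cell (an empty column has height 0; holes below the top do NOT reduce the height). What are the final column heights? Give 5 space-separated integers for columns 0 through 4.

Answer: 1 7 8 1 3

Derivation:
Drop 1: O rot0 at col 0 lands with bottom-row=0; cleared 0 line(s) (total 0); column heights now [2 2 0 0 0], max=2
Drop 2: S rot1 at col 2 lands with bottom-row=0; cleared 0 line(s) (total 0); column heights now [2 2 3 2 0], max=3
Drop 3: S rot1 at col 1 lands with bottom-row=3; cleared 0 line(s) (total 0); column heights now [2 6 5 2 0], max=6
Drop 4: Z rot3 at col 1 lands with bottom-row=6; cleared 0 line(s) (total 0); column heights now [2 8 9 2 0], max=9
Drop 5: I rot1 at col 4 lands with bottom-row=0; cleared 1 line(s) (total 1); column heights now [1 7 8 1 3], max=8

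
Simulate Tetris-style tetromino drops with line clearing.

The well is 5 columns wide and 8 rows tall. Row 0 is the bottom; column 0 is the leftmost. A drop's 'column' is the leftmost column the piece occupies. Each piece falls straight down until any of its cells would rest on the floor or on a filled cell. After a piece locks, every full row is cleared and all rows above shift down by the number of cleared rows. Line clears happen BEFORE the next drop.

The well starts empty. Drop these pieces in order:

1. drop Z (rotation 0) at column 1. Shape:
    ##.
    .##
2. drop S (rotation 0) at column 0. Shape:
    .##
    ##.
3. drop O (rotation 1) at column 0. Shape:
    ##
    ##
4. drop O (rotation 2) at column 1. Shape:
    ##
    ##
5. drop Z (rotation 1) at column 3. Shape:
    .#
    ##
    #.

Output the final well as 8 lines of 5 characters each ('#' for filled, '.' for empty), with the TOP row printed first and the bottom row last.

Drop 1: Z rot0 at col 1 lands with bottom-row=0; cleared 0 line(s) (total 0); column heights now [0 2 2 1 0], max=2
Drop 2: S rot0 at col 0 lands with bottom-row=2; cleared 0 line(s) (total 0); column heights now [3 4 4 1 0], max=4
Drop 3: O rot1 at col 0 lands with bottom-row=4; cleared 0 line(s) (total 0); column heights now [6 6 4 1 0], max=6
Drop 4: O rot2 at col 1 lands with bottom-row=6; cleared 0 line(s) (total 0); column heights now [6 8 8 1 0], max=8
Drop 5: Z rot1 at col 3 lands with bottom-row=1; cleared 0 line(s) (total 0); column heights now [6 8 8 3 4], max=8

Answer: .##..
.##..
##...
##...
.##.#
##.##
.###.
..##.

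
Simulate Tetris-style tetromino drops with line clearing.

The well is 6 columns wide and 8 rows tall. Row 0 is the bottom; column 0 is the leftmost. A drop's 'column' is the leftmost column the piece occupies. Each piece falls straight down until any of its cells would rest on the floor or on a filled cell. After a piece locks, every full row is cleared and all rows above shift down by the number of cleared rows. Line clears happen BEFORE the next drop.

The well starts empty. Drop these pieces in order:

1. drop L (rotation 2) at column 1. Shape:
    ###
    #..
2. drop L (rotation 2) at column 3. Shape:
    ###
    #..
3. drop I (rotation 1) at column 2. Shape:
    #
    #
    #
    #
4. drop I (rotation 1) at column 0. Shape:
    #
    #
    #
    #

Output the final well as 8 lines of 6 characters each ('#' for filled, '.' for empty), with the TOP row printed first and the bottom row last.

Drop 1: L rot2 at col 1 lands with bottom-row=0; cleared 0 line(s) (total 0); column heights now [0 2 2 2 0 0], max=2
Drop 2: L rot2 at col 3 lands with bottom-row=2; cleared 0 line(s) (total 0); column heights now [0 2 2 4 4 4], max=4
Drop 3: I rot1 at col 2 lands with bottom-row=2; cleared 0 line(s) (total 0); column heights now [0 2 6 4 4 4], max=6
Drop 4: I rot1 at col 0 lands with bottom-row=0; cleared 0 line(s) (total 0); column heights now [4 2 6 4 4 4], max=6

Answer: ......
......
..#...
..#...
#.####
#.##..
####..
##....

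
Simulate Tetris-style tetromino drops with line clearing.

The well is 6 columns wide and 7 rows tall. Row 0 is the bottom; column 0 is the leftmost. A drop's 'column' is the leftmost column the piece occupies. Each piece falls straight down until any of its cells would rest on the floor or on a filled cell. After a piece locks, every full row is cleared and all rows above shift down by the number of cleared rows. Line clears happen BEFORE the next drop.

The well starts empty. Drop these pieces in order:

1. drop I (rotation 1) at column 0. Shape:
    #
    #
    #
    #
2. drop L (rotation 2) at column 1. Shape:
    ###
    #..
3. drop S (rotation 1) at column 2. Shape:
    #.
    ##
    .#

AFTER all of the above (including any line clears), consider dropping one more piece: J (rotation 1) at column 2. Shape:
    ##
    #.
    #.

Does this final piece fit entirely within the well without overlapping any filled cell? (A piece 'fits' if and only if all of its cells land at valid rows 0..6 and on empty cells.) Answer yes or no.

Answer: no

Derivation:
Drop 1: I rot1 at col 0 lands with bottom-row=0; cleared 0 line(s) (total 0); column heights now [4 0 0 0 0 0], max=4
Drop 2: L rot2 at col 1 lands with bottom-row=0; cleared 0 line(s) (total 0); column heights now [4 2 2 2 0 0], max=4
Drop 3: S rot1 at col 2 lands with bottom-row=2; cleared 0 line(s) (total 0); column heights now [4 2 5 4 0 0], max=5
Test piece J rot1 at col 2 (width 2): heights before test = [4 2 5 4 0 0]; fits = False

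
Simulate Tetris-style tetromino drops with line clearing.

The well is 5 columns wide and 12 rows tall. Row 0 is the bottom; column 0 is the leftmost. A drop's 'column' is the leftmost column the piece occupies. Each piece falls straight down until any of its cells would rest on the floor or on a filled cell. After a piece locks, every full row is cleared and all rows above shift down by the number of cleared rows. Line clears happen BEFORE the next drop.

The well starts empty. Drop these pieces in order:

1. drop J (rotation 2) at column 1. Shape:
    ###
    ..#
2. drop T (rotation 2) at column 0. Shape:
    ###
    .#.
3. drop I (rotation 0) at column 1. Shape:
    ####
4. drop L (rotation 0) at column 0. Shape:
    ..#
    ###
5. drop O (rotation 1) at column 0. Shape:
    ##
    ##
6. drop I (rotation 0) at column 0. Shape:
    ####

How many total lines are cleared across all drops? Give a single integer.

Answer: 0

Derivation:
Drop 1: J rot2 at col 1 lands with bottom-row=0; cleared 0 line(s) (total 0); column heights now [0 2 2 2 0], max=2
Drop 2: T rot2 at col 0 lands with bottom-row=2; cleared 0 line(s) (total 0); column heights now [4 4 4 2 0], max=4
Drop 3: I rot0 at col 1 lands with bottom-row=4; cleared 0 line(s) (total 0); column heights now [4 5 5 5 5], max=5
Drop 4: L rot0 at col 0 lands with bottom-row=5; cleared 0 line(s) (total 0); column heights now [6 6 7 5 5], max=7
Drop 5: O rot1 at col 0 lands with bottom-row=6; cleared 0 line(s) (total 0); column heights now [8 8 7 5 5], max=8
Drop 6: I rot0 at col 0 lands with bottom-row=8; cleared 0 line(s) (total 0); column heights now [9 9 9 9 5], max=9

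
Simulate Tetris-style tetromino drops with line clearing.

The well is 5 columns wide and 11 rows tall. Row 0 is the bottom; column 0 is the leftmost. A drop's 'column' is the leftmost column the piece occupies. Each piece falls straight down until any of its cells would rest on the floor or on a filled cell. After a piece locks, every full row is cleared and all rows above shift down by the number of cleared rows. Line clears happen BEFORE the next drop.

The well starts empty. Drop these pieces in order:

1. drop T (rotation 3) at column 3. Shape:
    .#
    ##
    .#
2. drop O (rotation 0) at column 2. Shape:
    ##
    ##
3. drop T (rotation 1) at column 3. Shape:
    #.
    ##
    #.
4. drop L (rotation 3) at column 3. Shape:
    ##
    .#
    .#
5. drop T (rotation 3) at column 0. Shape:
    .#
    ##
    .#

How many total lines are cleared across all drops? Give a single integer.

Drop 1: T rot3 at col 3 lands with bottom-row=0; cleared 0 line(s) (total 0); column heights now [0 0 0 2 3], max=3
Drop 2: O rot0 at col 2 lands with bottom-row=2; cleared 0 line(s) (total 0); column heights now [0 0 4 4 3], max=4
Drop 3: T rot1 at col 3 lands with bottom-row=4; cleared 0 line(s) (total 0); column heights now [0 0 4 7 6], max=7
Drop 4: L rot3 at col 3 lands with bottom-row=6; cleared 0 line(s) (total 0); column heights now [0 0 4 9 9], max=9
Drop 5: T rot3 at col 0 lands with bottom-row=0; cleared 0 line(s) (total 0); column heights now [2 3 4 9 9], max=9

Answer: 0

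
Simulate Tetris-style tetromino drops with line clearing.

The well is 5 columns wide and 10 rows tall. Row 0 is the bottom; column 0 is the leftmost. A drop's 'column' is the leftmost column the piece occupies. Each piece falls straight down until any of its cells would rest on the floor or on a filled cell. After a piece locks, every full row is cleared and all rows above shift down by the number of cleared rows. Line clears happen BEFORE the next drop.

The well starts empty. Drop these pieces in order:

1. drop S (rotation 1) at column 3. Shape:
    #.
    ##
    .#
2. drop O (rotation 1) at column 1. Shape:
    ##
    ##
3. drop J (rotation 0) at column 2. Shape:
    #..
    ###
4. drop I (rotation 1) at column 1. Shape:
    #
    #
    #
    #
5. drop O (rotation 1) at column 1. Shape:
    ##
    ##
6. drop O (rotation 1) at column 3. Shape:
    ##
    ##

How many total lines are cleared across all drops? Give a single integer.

Answer: 0

Derivation:
Drop 1: S rot1 at col 3 lands with bottom-row=0; cleared 0 line(s) (total 0); column heights now [0 0 0 3 2], max=3
Drop 2: O rot1 at col 1 lands with bottom-row=0; cleared 0 line(s) (total 0); column heights now [0 2 2 3 2], max=3
Drop 3: J rot0 at col 2 lands with bottom-row=3; cleared 0 line(s) (total 0); column heights now [0 2 5 4 4], max=5
Drop 4: I rot1 at col 1 lands with bottom-row=2; cleared 0 line(s) (total 0); column heights now [0 6 5 4 4], max=6
Drop 5: O rot1 at col 1 lands with bottom-row=6; cleared 0 line(s) (total 0); column heights now [0 8 8 4 4], max=8
Drop 6: O rot1 at col 3 lands with bottom-row=4; cleared 0 line(s) (total 0); column heights now [0 8 8 6 6], max=8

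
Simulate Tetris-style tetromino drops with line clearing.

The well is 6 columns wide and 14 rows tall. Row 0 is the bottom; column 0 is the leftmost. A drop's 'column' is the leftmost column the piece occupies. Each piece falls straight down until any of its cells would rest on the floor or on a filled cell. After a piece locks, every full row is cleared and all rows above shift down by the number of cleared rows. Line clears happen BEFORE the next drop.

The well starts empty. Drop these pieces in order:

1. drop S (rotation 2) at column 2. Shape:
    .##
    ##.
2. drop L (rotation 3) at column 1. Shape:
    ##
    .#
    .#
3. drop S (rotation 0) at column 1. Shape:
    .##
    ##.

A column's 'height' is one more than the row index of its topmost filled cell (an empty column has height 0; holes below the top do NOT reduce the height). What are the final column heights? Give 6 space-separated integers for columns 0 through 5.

Drop 1: S rot2 at col 2 lands with bottom-row=0; cleared 0 line(s) (total 0); column heights now [0 0 1 2 2 0], max=2
Drop 2: L rot3 at col 1 lands with bottom-row=1; cleared 0 line(s) (total 0); column heights now [0 4 4 2 2 0], max=4
Drop 3: S rot0 at col 1 lands with bottom-row=4; cleared 0 line(s) (total 0); column heights now [0 5 6 6 2 0], max=6

Answer: 0 5 6 6 2 0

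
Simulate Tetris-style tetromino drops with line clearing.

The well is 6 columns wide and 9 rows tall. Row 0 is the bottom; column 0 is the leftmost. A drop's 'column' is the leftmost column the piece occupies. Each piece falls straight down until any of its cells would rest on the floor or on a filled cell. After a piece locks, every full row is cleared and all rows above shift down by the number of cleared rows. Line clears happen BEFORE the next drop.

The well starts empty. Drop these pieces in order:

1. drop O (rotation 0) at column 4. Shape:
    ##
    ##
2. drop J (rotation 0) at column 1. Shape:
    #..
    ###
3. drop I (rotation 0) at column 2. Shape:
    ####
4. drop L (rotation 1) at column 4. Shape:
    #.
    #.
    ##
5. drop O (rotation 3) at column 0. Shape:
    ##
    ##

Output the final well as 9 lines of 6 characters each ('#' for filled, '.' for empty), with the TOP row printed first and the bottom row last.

Drop 1: O rot0 at col 4 lands with bottom-row=0; cleared 0 line(s) (total 0); column heights now [0 0 0 0 2 2], max=2
Drop 2: J rot0 at col 1 lands with bottom-row=0; cleared 0 line(s) (total 0); column heights now [0 2 1 1 2 2], max=2
Drop 3: I rot0 at col 2 lands with bottom-row=2; cleared 0 line(s) (total 0); column heights now [0 2 3 3 3 3], max=3
Drop 4: L rot1 at col 4 lands with bottom-row=3; cleared 0 line(s) (total 0); column heights now [0 2 3 3 6 4], max=6
Drop 5: O rot3 at col 0 lands with bottom-row=2; cleared 1 line(s) (total 1); column heights now [3 3 1 1 5 3], max=5

Answer: ......
......
......
......
....#.
....#.
##..##
.#..##
.#####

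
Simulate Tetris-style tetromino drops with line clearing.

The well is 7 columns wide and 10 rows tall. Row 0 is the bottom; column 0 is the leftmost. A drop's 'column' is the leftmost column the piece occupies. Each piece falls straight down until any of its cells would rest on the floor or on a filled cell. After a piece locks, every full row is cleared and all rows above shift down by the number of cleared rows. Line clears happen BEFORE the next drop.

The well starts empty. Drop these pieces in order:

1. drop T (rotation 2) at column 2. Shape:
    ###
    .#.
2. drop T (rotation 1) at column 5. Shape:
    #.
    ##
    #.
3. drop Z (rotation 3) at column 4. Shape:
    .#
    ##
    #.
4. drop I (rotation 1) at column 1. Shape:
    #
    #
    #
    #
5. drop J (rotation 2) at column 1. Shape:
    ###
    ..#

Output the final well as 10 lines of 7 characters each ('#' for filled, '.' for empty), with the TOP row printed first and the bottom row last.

Answer: .......
.......
.......
.......
.......
.###.#.
.#.###.
.#..##.
.######
.#.#.#.

Derivation:
Drop 1: T rot2 at col 2 lands with bottom-row=0; cleared 0 line(s) (total 0); column heights now [0 0 2 2 2 0 0], max=2
Drop 2: T rot1 at col 5 lands with bottom-row=0; cleared 0 line(s) (total 0); column heights now [0 0 2 2 2 3 2], max=3
Drop 3: Z rot3 at col 4 lands with bottom-row=2; cleared 0 line(s) (total 0); column heights now [0 0 2 2 4 5 2], max=5
Drop 4: I rot1 at col 1 lands with bottom-row=0; cleared 0 line(s) (total 0); column heights now [0 4 2 2 4 5 2], max=5
Drop 5: J rot2 at col 1 lands with bottom-row=3; cleared 0 line(s) (total 0); column heights now [0 5 5 5 4 5 2], max=5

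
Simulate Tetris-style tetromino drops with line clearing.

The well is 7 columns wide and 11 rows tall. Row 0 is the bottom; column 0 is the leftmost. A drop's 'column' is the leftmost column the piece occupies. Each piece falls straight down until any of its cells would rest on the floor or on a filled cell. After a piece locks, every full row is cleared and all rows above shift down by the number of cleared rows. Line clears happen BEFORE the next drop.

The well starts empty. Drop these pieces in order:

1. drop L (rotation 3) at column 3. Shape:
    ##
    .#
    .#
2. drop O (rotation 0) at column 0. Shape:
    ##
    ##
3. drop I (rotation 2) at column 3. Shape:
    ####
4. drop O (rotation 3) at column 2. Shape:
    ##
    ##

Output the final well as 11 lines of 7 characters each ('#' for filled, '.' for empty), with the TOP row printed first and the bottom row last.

Drop 1: L rot3 at col 3 lands with bottom-row=0; cleared 0 line(s) (total 0); column heights now [0 0 0 3 3 0 0], max=3
Drop 2: O rot0 at col 0 lands with bottom-row=0; cleared 0 line(s) (total 0); column heights now [2 2 0 3 3 0 0], max=3
Drop 3: I rot2 at col 3 lands with bottom-row=3; cleared 0 line(s) (total 0); column heights now [2 2 0 4 4 4 4], max=4
Drop 4: O rot3 at col 2 lands with bottom-row=4; cleared 0 line(s) (total 0); column heights now [2 2 6 6 4 4 4], max=6

Answer: .......
.......
.......
.......
.......
..##...
..##...
...####
...##..
##..#..
##..#..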